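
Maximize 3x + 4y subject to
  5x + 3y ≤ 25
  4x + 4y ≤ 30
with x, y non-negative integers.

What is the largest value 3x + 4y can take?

The continuous relaxation peaks at (0, 7.5) with value 30.00; rounding to a feasible lattice point costs some objective.
(x,y)=(0,7) is feasible, giving 28.
(x,y)=(1,6) is feasible, giving 27.
(x,y)=(0,6) is feasible, giving 24.
The best lattice point is (0,7), giving 28.

28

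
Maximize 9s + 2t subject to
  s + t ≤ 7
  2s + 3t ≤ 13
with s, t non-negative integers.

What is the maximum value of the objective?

54

(s,t)=(6,0): 1·6+1·0=6≤7, 2·6+3·0=12≤13, objective 54.
(s,t)=(5,1): 1·5+1·1=6≤7, 2·5+3·1=13≤13, objective 47.
(s,t)=(5,0): 1·5+1·0=5≤7, 2·5+3·0=10≤13, objective 45.
No feasible integer point exceeds 54.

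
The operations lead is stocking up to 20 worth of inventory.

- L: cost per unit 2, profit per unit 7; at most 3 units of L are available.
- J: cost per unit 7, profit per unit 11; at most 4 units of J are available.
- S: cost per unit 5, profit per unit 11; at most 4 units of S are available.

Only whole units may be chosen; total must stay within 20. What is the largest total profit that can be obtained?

Take 2×L and 3×S: cost 19 ≤ 20, profit 2·7 + 3·11 = 47.
No other integer combination yields more.

47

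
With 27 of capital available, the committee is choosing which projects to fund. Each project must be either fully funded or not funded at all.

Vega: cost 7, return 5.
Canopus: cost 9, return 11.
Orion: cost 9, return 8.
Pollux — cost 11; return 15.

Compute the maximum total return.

31

Treat it as a binary knapsack problem.
Canopus + Pollux: cost 9 + 11 = 20 ≤ 27, return 11 + 15 = 26.
Vega + Canopus + Pollux: cost 7 + 9 + 11 = 27 ≤ 27, return 5 + 11 + 15 = 31.
Vega + Orion + Pollux: cost 7 + 9 + 11 = 27 ≤ 27, return 5 + 8 + 15 = 28.
Best is Vega, Canopus, and Pollux with total return 31.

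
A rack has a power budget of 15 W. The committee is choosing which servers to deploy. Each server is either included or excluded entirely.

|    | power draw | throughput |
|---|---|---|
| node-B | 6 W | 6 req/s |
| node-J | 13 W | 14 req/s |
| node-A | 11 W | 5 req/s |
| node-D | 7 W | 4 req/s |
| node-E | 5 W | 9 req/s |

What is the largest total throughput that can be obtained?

15

This is an integer program with binary decision variables.
Take node-B and node-E: power draw 6 + 5 = 11 ≤ 15, throughput 6 + 9 = 15.
No other feasible combination does better.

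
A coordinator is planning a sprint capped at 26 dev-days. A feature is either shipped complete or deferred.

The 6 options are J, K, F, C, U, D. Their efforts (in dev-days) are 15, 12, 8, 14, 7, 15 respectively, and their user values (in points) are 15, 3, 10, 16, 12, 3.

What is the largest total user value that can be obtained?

28

Take C and U: effort 14 + 7 = 21 ≤ 26, user value 16 + 12 = 28.
No other feasible combination does better.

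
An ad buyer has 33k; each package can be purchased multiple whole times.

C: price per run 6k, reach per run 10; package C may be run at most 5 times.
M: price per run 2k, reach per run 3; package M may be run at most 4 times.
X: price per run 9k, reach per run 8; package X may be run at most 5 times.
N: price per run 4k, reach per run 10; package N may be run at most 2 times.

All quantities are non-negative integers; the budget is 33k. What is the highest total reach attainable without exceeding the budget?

4×C and 2×N: price 32 ≤ 33, reach 4·10 + 2·10 = 60.
3×C, 3×M, and 2×N: price 32 ≤ 33, reach 3·10 + 3·3 + 2·10 = 59.
Best is 60.

60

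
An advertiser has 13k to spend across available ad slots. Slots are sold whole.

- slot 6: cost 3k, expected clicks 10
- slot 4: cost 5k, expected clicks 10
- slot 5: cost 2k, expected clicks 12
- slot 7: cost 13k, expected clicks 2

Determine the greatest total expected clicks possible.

32

slot 6 + slot 5: cost 3 + 2 = 5 ≤ 13, expected clicks 10 + 12 = 22.
slot 6 + slot 4 + slot 5: cost 3 + 5 + 2 = 10 ≤ 13, expected clicks 10 + 10 + 12 = 32.
Best is slot 6, slot 4, and slot 5 with total expected clicks 32.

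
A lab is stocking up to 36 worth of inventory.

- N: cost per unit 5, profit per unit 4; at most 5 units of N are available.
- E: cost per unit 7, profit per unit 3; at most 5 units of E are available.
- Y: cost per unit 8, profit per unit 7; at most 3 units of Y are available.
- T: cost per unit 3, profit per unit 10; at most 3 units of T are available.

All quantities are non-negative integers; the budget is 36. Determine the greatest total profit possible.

Take 2×N, 2×Y, and 3×T: cost 35 ≤ 36, profit 2·4 + 2·7 + 3·10 = 52.
T has the best ratio (10/3) and is taken to its limit of 3; remaining capacity is filled optimally with the others.

52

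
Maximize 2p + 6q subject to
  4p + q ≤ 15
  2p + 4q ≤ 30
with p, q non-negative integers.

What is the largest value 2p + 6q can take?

(p,q)=(1,7) is feasible, giving 44.
(p,q)=(0,7) is feasible, giving 42.
(p,q)=(2,6) is feasible, giving 40.
Maximum is 44 at (p,q)=(1,7).

44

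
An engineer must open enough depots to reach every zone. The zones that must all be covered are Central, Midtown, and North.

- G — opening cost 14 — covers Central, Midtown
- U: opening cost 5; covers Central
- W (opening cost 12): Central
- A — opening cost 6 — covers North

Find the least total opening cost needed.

20

The greedy cost-per-new-zone heuristic would pick U, A, and G for 25, but a cheaper cover exists.
Choose G and A: together they cover Central, Midtown, North — every zone.
Total opening cost: 14 + 6 = 20.
No cover costs less than 20.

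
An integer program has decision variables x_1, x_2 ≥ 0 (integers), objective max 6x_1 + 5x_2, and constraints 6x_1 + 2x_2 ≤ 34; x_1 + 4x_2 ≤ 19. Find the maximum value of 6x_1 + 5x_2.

40

(x_1,x_2)=(5,2) is feasible, giving 40.
(x_1,x_2)=(4,3) is feasible, giving 39.
(x_1,x_2)=(3,4) is feasible, giving 38.
Maximum is 40 at (x_1,x_2)=(5,2).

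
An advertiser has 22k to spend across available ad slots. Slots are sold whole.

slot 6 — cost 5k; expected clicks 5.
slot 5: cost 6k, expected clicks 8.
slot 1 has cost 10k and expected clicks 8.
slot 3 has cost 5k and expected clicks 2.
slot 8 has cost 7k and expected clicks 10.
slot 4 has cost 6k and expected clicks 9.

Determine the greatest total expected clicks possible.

27

Allowing fractional choices, the relaxed optimum would be about 30.0, but ad slots are indivisible.
slot 5 + slot 1 + slot 4: cost 6 + 10 + 6 = 22 ≤ 22, expected clicks 8 + 8 + 9 = 25.
slot 5 + slot 8 + slot 4: cost 6 + 7 + 6 = 19 ≤ 22, expected clicks 8 + 10 + 9 = 27.
Best is slot 5, slot 8, and slot 4 with total expected clicks 27.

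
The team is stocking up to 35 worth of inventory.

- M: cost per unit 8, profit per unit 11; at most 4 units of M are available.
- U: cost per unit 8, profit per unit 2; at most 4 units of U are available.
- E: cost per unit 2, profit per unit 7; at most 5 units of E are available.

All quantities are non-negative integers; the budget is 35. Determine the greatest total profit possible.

68

3×M and 5×E: cost 34 ≤ 35, profit 3·11 + 5·7 = 68.
3×M and 4×E: cost 32 ≤ 35, profit 3·11 + 4·7 = 61.
Best is 68.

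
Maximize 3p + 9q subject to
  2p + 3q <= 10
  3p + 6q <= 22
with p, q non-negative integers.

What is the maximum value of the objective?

Relaxing integrality, the LP optimum is 30.00 at (p,q) = (0, 3.33), which is not an integer point.
(p,q)=(0,3): 2·0+3·3=9≤10, 3·0+6·3=18≤22, objective 27.
(p,q)=(1,2): 2·1+3·2=8≤10, 3·1+6·2=15≤22, objective 21.
(p,q)=(0,2): 2·0+3·2=6≤10, 3·0+6·2=12≤22, objective 18.
No feasible integer point exceeds 27.

27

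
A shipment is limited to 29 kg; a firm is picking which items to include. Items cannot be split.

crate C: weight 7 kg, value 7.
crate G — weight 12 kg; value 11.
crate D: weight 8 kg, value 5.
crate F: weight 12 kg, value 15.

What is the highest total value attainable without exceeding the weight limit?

27

This is an integer program with binary decision variables.
Allowing fractional choices, the relaxed optimum would be about 31.2, but items are indivisible.
crate C + crate G + crate D: weight 7 + 12 + 8 = 27 ≤ 29, value 7 + 11 + 5 = 23.
crate G + crate F: weight 12 + 12 = 24 ≤ 29, value 11 + 15 = 26.
crate C + crate D + crate F: weight 7 + 8 + 12 = 27 ≤ 29, value 7 + 5 + 15 = 27.
Best is crate C, crate D, and crate F with total value 27.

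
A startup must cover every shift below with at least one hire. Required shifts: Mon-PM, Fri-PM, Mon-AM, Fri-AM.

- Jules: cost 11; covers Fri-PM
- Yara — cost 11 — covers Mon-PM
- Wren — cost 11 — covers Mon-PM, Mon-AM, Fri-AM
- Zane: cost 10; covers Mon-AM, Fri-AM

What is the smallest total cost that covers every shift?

This is an integer covering problem.
Choose Jules and Wren: together they cover Mon-PM, Fri-PM, Mon-AM, Fri-AM — every shift.
Total cost: 11 + 11 = 22.
No cover costs less than 22.

22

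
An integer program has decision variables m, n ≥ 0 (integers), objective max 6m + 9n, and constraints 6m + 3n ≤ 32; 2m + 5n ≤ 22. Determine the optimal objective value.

45

Relaxing integrality, the LP optimum is 49.00 at (m,n) = (3.92, 2.83), which is not an integer point.
(m,n)=(3,3): 6·3+3·3=27≤32, 2·3+5·3=21≤22, objective 45.
(m,n)=(4,2): 6·4+3·2=30≤32, 2·4+5·2=18≤22, objective 42.
(m,n)=(2,3): 6·2+3·3=21≤32, 2·2+5·3=19≤22, objective 39.
(m,n)=(3,2): 6·3+3·2=24≤32, 2·3+5·2=16≤22, objective 36.
The best lattice point is (3,3), giving 45.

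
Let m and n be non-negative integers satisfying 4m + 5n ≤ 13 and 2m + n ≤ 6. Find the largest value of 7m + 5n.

Relaxing integrality, the LP optimum is 21.50 at (m,n) = (2.83, 0.333), which is not an integer point.
(m,n)=(3,0): 4·3+5·0=12≤13, 2·3+1·0=6≤6, objective 21.
(m,n)=(2,1): 4·2+5·1=13≤13, 2·2+1·1=5≤6, objective 19.
The best lattice point is (3,0), giving 21.

21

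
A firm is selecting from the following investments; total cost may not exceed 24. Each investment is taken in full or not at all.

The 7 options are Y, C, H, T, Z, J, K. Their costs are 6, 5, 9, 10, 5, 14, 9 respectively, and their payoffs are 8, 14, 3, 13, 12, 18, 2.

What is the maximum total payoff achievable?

44

Treat it as a binary knapsack problem.
Y + C + T: cost 6 + 5 + 10 = 21 ≤ 24, payoff 8 + 14 + 13 = 35.
C + Z + J: cost 5 + 5 + 14 = 24 ≤ 24, payoff 14 + 12 + 18 = 44.
C + T + Z: cost 5 + 10 + 5 = 20 ≤ 24, payoff 14 + 13 + 12 = 39.
Best is C, Z, and J with total payoff 44.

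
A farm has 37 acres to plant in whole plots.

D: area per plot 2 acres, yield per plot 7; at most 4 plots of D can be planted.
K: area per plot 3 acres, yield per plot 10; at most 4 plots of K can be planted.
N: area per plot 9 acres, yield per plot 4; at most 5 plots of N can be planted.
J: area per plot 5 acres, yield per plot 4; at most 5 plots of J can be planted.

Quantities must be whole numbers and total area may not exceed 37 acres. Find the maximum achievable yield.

4×D, 4×K, and 2×J: area 30 ≤ 37, yield 4·7 + 4·10 + 2·4 = 76.
4×D, 4×K, and 3×J: area 35 ≤ 37, yield 4·7 + 4·10 + 3·4 = 80.
Best is 80.

80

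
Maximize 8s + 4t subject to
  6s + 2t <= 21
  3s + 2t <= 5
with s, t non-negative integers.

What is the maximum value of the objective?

The continuous relaxation peaks at (1.67, 0) with value 13.33; rounding to a feasible lattice point costs some objective.
(s,t)=(1,1): 6·1+2·1=8≤21, 3·1+2·1=5≤5, objective 12.
(s,t)=(0,2): 6·0+2·2=4≤21, 3·0+2·2=4≤5, objective 8.
No feasible integer point exceeds 12.

12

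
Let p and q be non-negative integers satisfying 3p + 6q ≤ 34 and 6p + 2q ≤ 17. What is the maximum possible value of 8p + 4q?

Relaxing integrality, the LP optimum is 29.47 at (p,q) = (1.13, 5.1), which is not an integer point.
(p,q)=(1,5): 3·1+6·5=33≤34, 6·1+2·5=16≤17, objective 28.
(p,q)=(1,4): 3·1+6·4=27≤34, 6·1+2·4=14≤17, objective 24.
(p,q)=(0,5): 3·0+6·5=30≤34, 6·0+2·5=10≤17, objective 20.
(p,q)=(0,4): 3·0+6·4=24≤34, 6·0+2·4=8≤17, objective 16.
No feasible integer point exceeds 28.

28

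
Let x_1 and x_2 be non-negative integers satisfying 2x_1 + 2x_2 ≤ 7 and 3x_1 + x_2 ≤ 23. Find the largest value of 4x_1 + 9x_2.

27

Relaxing integrality, the LP optimum is 31.50 at (x_1,x_2) = (0, 3.5), which is not an integer point.
(x_1,x_2)=(0,3): 2·0+2·3=6≤7, 3·0+1·3=3≤23, objective 27.
(x_1,x_2)=(1,2): 2·1+2·2=6≤7, 3·1+1·2=5≤23, objective 22.
(x_1,x_2)=(0,2): 2·0+2·2=4≤7, 3·0+1·2=2≤23, objective 18.
No feasible integer point exceeds 27.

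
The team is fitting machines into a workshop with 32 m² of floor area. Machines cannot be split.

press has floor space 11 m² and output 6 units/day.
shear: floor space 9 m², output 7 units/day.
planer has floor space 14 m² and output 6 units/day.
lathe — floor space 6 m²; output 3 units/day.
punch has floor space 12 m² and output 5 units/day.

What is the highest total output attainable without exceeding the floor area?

18

press + shear + lathe: floor space 11 + 9 + 6 = 26 ≤ 32, output 6 + 7 + 3 = 16.
press + shear + punch: floor space 11 + 9 + 12 = 32 ≤ 32, output 6 + 7 + 5 = 18.
Best is press, shear, and punch with total output 18.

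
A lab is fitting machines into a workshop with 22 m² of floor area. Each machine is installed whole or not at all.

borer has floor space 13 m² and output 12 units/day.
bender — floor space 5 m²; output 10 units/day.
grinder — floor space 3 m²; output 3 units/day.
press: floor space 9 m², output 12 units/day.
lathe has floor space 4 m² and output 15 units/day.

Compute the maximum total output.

Take bender, grinder, press, and lathe: floor space 5 + 3 + 9 + 4 = 21 ≤ 22, output 10 + 3 + 12 + 15 = 40.
No other feasible combination does better.

40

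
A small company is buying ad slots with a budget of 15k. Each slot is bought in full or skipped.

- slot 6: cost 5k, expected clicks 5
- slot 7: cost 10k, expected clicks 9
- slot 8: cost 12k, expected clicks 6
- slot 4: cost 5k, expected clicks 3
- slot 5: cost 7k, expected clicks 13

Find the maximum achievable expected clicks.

18

This is an integer program with binary decision variables.
Take slot 6 and slot 5: cost 5 + 7 = 12 ≤ 15, expected clicks 5 + 13 = 18.
No other feasible combination does better.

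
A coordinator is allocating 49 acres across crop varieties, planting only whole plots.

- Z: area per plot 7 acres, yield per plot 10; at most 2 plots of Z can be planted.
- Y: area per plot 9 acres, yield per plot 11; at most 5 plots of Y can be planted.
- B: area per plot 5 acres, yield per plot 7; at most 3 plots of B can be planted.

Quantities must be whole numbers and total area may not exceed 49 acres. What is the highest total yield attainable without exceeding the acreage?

64

Z has the best ratio (10/7); taking only Z gives at most 2×10 = 20 (stopped by the supply cap of 2).
Mixing does better — 1×Z, 3×Y, and 3×B: area 49 ≤ 49, yield 1·10 + 3·11 + 3·7 = 64.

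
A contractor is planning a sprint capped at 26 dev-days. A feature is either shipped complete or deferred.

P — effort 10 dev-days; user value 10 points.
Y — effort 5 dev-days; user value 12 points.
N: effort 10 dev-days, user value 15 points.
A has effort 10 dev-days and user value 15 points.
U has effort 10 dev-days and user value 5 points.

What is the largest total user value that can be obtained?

Allowing fractional choices, the relaxed optimum would be about 43.0, but features are indivisible.
Y + N + A: effort 5 + 10 + 10 = 25 ≤ 26, user value 12 + 15 + 15 = 42.
P + Y + A: effort 10 + 5 + 10 = 25 ≤ 26, user value 10 + 12 + 15 = 37.
P + Y + N: effort 10 + 5 + 10 = 25 ≤ 26, user value 10 + 12 + 15 = 37.
Best is Y, N, and A with total user value 42.

42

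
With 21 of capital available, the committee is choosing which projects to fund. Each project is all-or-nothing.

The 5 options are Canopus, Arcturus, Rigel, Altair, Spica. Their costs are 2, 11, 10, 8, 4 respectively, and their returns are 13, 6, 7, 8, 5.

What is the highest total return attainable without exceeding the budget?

Allowing fractional choices, the relaxed optimum would be about 30.9, but projects are indivisible.
Canopus + Altair + Spica: cost 2 + 8 + 4 = 14 ≤ 21, return 13 + 8 + 5 = 26.
Canopus + Rigel + Altair: cost 2 + 10 + 8 = 20 ≤ 21, return 13 + 7 + 8 = 28.
Canopus + Arcturus + Altair: cost 2 + 11 + 8 = 21 ≤ 21, return 13 + 6 + 8 = 27.
Best is Canopus, Rigel, and Altair with total return 28.

28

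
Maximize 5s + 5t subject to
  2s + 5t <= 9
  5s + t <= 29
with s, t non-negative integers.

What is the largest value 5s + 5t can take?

20

(s,t)=(4,0): 2·4+5·0=8≤9, 5·4+1·0=20≤29, objective 20.
(s,t)=(3,0): 2·3+5·0=6≤9, 5·3+1·0=15≤29, objective 15.
No feasible integer point exceeds 20.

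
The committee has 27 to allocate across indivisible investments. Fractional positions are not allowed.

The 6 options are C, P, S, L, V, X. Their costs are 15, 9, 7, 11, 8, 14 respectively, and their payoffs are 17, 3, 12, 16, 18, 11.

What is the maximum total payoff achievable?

46

Allowing fractional choices, the relaxed optimum would be about 47.1, but investments are indivisible.
S + L + V: cost 7 + 11 + 8 = 26 ≤ 27, payoff 12 + 16 + 18 = 46.
L + V: cost 11 + 8 = 19 ≤ 27, payoff 16 + 18 = 34.
C + V: cost 15 + 8 = 23 ≤ 27, payoff 17 + 18 = 35.
Best is S, L, and V with total payoff 46.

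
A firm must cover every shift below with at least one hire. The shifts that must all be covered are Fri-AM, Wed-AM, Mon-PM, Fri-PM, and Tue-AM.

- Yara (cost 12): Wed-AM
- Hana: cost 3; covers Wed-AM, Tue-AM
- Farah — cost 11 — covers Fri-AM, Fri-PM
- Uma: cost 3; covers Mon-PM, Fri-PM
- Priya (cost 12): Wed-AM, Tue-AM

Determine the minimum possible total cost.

17

Choose Hana, Farah, and Uma: together they cover Fri-AM, Wed-AM, Mon-PM, Fri-PM, Tue-AM — every shift.
Total cost: 3 + 11 + 3 = 17.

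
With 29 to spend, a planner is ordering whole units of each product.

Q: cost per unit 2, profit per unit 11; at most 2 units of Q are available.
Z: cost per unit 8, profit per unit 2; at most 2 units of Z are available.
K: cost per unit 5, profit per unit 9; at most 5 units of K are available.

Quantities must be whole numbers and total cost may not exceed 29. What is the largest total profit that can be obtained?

This is a bounded integer knapsack.
Take 2×Q and 5×K: cost 29 ≤ 29, profit 2·11 + 5·9 = 67.
Q has the best ratio (11/2) and is taken to its limit of 2; remaining capacity is filled optimally with the others.

67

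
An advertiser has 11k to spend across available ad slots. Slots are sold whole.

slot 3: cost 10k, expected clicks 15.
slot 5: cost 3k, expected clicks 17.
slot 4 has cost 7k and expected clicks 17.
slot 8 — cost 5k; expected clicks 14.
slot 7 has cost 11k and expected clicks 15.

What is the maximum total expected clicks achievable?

34

Take slot 5 and slot 4: cost 3 + 7 = 10 ≤ 11, expected clicks 17 + 17 = 34.
No other feasible combination does better.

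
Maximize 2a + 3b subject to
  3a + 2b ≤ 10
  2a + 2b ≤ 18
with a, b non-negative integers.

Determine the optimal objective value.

15

(a,b)=(0,5): 3·0+2·5=10≤10, 2·0+2·5=10≤18, objective 15.
(a,b)=(0,4): 3·0+2·4=8≤10, 2·0+2·4=8≤18, objective 12.
The best lattice point is (0,5), giving 15.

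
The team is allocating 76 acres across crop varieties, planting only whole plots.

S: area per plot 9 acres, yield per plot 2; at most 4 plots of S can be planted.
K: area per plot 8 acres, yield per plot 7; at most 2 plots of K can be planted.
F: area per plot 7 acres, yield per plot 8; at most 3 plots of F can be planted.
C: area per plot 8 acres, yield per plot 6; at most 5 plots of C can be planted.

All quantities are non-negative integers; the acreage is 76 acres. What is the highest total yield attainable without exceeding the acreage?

F has the best ratio (8/7); taking only F gives at most 3×8 = 24 (stopped by the supply cap of 3).
Mixing does better — 2×K, 3×F, and 4×C: area 69 ≤ 76, yield 2·7 + 3·8 + 4·6 = 62.

62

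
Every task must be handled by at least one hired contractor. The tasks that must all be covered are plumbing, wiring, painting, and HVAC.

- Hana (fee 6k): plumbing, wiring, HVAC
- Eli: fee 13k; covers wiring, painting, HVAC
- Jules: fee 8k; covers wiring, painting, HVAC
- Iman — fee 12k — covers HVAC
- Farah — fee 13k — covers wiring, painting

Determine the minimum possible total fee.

14

This is a weighted set-cover instance.
Choose Hana and Jules: together they cover plumbing, wiring, painting, HVAC — every task.
Total fee: 6 + 8 = 14.
No cover costs less than 14.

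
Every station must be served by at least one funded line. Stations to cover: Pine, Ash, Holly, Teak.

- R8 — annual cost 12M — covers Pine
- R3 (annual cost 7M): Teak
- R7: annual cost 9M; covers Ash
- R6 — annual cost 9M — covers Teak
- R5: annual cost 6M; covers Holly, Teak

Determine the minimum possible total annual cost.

27

This is an integer covering problem.
Choose R8, R7, and R5: together they cover Pine, Ash, Holly, Teak — every station.
Total annual cost: 12 + 9 + 6 = 27.
No cover costs less than 27.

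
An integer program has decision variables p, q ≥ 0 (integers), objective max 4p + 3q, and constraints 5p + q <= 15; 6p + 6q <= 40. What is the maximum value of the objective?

20

(p,q)=(2,4): 5·2+1·4=14≤15, 6·2+6·4=36≤40, objective 20.
(p,q)=(1,5): 5·1+1·5=10≤15, 6·1+6·5=36≤40, objective 19.
(p,q)=(2,3): 5·2+1·3=13≤15, 6·2+6·3=30≤40, objective 17.
(p,q)=(1,4): 5·1+1·4=9≤15, 6·1+6·4=30≤40, objective 16.
No feasible integer point exceeds 20.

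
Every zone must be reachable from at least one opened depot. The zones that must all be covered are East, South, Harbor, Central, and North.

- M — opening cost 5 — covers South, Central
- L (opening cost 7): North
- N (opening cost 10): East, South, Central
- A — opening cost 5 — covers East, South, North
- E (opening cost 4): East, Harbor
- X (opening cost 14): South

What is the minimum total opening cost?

14

This is an integer covering problem.
Choose M, A, and E: together they cover East, South, Harbor, Central, North — every zone.
Total opening cost: 5 + 5 + 4 = 14.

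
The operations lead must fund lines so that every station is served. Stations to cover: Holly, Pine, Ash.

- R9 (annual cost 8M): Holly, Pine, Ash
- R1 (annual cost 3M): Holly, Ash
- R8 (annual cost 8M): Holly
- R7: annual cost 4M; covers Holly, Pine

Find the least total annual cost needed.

Choose R1 and R7: together they cover Holly, Pine, Ash — every station.
Total annual cost: 3 + 4 = 7.

7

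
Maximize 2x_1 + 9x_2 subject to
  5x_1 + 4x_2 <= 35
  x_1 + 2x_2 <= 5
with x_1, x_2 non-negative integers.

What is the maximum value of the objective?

20

(x_1,x_2)=(1,2) is feasible, giving 20.
(x_1,x_2)=(0,2) is feasible, giving 18.
(x_1,x_2)=(2,1) is feasible, giving 13.
Maximum is 20 at (x_1,x_2)=(1,2).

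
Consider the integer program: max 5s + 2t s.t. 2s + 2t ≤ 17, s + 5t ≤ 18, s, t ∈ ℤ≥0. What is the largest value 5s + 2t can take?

40

The continuous relaxation peaks at (8.5, 0) with value 42.50; rounding to a feasible lattice point costs some objective.
(s,t)=(8,0): 2·8+2·0=16≤17, 1·8+5·0=8≤18, objective 40.
(s,t)=(7,1): 2·7+2·1=16≤17, 1·7+5·1=12≤18, objective 37.
(s,t)=(7,0): 2·7+2·0=14≤17, 1·7+5·0=7≤18, objective 35.
No feasible integer point exceeds 40.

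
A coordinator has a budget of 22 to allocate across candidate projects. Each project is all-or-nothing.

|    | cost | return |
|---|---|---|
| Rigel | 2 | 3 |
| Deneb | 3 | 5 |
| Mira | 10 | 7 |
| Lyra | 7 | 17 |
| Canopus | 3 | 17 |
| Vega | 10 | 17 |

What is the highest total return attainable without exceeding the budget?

Treat it as a binary knapsack problem.
Lyra + Canopus + Vega: cost 7 + 3 + 10 = 20 ≤ 22, return 17 + 17 + 17 = 51.
Rigel + Mira + Lyra + Canopus: cost 2 + 10 + 7 + 3 = 22 ≤ 22, return 3 + 7 + 17 + 17 = 44.
Rigel + Lyra + Canopus + Vega: cost 2 + 7 + 3 + 10 = 22 ≤ 22, return 3 + 17 + 17 + 17 = 54.
Best is Rigel, Lyra, Canopus, and Vega with total return 54.

54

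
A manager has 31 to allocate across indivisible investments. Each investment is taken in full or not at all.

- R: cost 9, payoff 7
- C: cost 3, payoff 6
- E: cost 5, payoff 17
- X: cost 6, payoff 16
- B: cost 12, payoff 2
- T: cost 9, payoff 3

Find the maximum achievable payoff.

46

Take R, C, E, and X: cost 9 + 3 + 5 + 6 = 23 ≤ 31, payoff 7 + 6 + 17 + 16 = 46.
No other feasible combination does better.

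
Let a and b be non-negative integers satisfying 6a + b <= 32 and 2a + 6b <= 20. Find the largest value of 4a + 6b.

28

The continuous relaxation peaks at (5.06, 1.65) with value 30.12; rounding to a feasible lattice point costs some objective.
(a,b)=(4,2) is feasible, giving 28.
(a,b)=(5,1) is feasible, giving 26.
(a,b)=(3,2) is feasible, giving 24.
(a,b)=(4,1) is feasible, giving 22.
Maximum is 28 at (a,b)=(4,2).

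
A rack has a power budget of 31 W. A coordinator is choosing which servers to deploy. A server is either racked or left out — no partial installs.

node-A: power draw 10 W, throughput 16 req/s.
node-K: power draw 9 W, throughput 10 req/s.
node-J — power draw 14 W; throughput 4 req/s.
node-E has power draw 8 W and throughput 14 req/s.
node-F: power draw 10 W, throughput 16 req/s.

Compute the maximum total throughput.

Treat it as a binary knapsack problem.
node-A + node-K + node-F: power draw 10 + 9 + 10 = 29 ≤ 31, throughput 16 + 10 + 16 = 42.
node-A + node-E + node-F: power draw 10 + 8 + 10 = 28 ≤ 31, throughput 16 + 14 + 16 = 46.
node-A + node-K + node-E: power draw 10 + 9 + 8 = 27 ≤ 31, throughput 16 + 10 + 14 = 40.
Best is node-A, node-E, and node-F with total throughput 46.

46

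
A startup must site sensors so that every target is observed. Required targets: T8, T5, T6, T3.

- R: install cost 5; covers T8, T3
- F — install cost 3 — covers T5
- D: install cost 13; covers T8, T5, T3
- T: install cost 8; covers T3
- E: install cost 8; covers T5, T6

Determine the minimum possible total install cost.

13

This is a weighted set-cover instance.
The greedy cost-per-new-target heuristic would pick R, F, and E for 16, but a cheaper cover exists.
Choose R and E: together they cover T8, T5, T6, T3 — every target.
Total install cost: 5 + 8 = 13.
No cover costs less than 13.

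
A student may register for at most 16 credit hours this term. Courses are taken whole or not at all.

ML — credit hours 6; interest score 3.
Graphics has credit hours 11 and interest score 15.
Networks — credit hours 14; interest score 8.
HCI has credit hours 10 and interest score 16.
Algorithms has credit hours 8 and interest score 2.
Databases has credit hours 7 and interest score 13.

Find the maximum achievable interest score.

HCI: credit hours 10 ≤ 16, interest score 16.
ML + HCI: credit hours 6 + 10 = 16 ≤ 16, interest score 3 + 16 = 19.
Best is ML and HCI with total interest score 19.

19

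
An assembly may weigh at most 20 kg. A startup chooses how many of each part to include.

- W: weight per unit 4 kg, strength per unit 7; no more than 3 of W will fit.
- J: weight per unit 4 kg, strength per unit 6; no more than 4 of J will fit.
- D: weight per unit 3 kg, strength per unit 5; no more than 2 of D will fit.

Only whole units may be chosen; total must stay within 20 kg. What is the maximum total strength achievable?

Take 3×W and 2×J: weight 20 ≤ 20, strength 3·7 + 2·6 = 33.
W has the best ratio (7/4) and is taken to its limit of 3; remaining capacity is filled optimally with the others.

33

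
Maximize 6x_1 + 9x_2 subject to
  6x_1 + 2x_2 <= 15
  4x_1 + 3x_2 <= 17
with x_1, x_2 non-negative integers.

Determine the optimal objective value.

Relaxing integrality, the LP optimum is 51.00 at (x_1,x_2) = (0, 5.67), which is not an integer point.
(x_1,x_2)=(0,5): 6·0+2·5=10≤15, 4·0+3·5=15≤17, objective 45.
(x_1,x_2)=(1,4): 6·1+2·4=14≤15, 4·1+3·4=16≤17, objective 42.
(x_1,x_2)=(0,4): 6·0+2·4=8≤15, 4·0+3·4=12≤17, objective 36.
Maximum is 45 at (x_1,x_2)=(0,5).

45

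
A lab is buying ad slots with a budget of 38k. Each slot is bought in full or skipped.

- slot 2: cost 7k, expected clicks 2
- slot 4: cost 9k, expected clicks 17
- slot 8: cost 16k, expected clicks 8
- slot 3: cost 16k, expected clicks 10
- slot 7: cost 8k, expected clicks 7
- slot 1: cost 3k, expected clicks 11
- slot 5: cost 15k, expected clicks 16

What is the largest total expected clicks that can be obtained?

51

This is a 0-1 knapsack instance.
Take slot 4, slot 7, slot 1, and slot 5: cost 9 + 8 + 3 + 15 = 35 ≤ 38, expected clicks 17 + 7 + 11 + 16 = 51.
No other feasible combination does better.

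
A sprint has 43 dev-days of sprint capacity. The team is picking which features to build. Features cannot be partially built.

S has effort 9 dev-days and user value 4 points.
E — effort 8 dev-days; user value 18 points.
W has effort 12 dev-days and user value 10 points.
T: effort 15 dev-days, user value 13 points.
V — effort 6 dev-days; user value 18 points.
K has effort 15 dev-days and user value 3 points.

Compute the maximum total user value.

59

This is an integer program with binary decision variables.
Allowing fractional choices, the relaxed optimum would be about 59.9, but features are indivisible.
S + E + T + V: effort 9 + 8 + 15 + 6 = 38 ≤ 43, user value 4 + 18 + 13 + 18 = 53.
E + W + T + V: effort 8 + 12 + 15 + 6 = 41 ≤ 43, user value 18 + 10 + 13 + 18 = 59.
Best is E, W, T, and V with total user value 59.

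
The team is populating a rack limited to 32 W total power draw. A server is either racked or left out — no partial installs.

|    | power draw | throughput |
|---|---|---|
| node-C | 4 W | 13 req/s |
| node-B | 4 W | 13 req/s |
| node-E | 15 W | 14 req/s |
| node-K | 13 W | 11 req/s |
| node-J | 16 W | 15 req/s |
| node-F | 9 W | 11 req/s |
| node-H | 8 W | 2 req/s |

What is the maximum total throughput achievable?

51

node-C + node-B + node-E + node-F: power draw 4 + 4 + 15 + 9 = 32 ≤ 32, throughput 13 + 13 + 14 + 11 = 51.
node-C + node-B + node-K + node-F: power draw 4 + 4 + 13 + 9 = 30 ≤ 32, throughput 13 + 13 + 11 + 11 = 48.
Best is node-C, node-B, node-E, and node-F with total throughput 51.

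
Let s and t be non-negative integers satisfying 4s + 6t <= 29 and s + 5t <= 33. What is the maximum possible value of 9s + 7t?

63

(s,t)=(7,0) is feasible, giving 63.
(s,t)=(6,0) is feasible, giving 54.
Maximum is 63 at (s,t)=(7,0).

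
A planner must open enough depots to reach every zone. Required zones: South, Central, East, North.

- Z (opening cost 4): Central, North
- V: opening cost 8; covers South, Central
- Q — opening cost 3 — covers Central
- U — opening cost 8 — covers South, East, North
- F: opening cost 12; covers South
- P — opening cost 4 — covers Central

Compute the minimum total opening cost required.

11

The greedy cost-per-new-zone heuristic would pick Z and U for 12, but a cheaper cover exists.
Choose Q and U: together they cover South, Central, East, North — every zone.
Total opening cost: 3 + 8 = 11.
No cover costs less than 11.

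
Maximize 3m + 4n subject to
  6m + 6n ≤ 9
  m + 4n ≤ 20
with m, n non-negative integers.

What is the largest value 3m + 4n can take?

Relaxing integrality, the LP optimum is 6.00 at (m,n) = (0, 1.5), which is not an integer point.
(m,n)=(0,1): 6·0+6·1=6≤9, 1·0+4·1=4≤20, objective 4.
(m,n)=(1,0): 6·1+6·0=6≤9, 1·1+4·0=1≤20, objective 3.
(m,n)=(0,0): 6·0+6·0=0≤9, 1·0+4·0=0≤20, objective 0.
Maximum is 4 at (m,n)=(0,1).

4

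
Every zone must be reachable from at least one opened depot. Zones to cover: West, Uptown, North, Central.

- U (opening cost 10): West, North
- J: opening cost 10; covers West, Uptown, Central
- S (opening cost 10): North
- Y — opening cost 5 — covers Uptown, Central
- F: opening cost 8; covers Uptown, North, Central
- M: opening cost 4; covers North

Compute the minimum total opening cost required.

This is an integer covering problem.
Choose J and M: together they cover West, Uptown, North, Central — every zone.
Total opening cost: 10 + 4 = 14.

14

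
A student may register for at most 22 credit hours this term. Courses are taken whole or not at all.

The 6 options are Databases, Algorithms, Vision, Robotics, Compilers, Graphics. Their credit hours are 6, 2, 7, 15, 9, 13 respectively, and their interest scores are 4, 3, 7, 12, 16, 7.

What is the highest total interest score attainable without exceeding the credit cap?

This is an integer program with binary decision variables.
Allowing fractional choices, the relaxed optimum would be about 29.2, but courses are indivisible.
Algorithms + Vision + Compilers: credit hours 2 + 7 + 9 = 18 ≤ 22, interest score 3 + 7 + 16 = 26.
Vision + Compilers: credit hours 7 + 9 = 16 ≤ 22, interest score 7 + 16 = 23.
Databases + Vision + Compilers: credit hours 6 + 7 + 9 = 22 ≤ 22, interest score 4 + 7 + 16 = 27.
Best is Databases, Vision, and Compilers with total interest score 27.

27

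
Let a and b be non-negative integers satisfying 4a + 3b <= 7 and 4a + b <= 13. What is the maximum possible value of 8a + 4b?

12

The continuous relaxation peaks at (1.75, 0) with value 14.00; rounding to a feasible lattice point costs some objective.
(a,b)=(1,1): 4·1+3·1=7≤7, 4·1+1·1=5≤13, objective 12.
(a,b)=(0,2): 4·0+3·2=6≤7, 4·0+1·2=2≤13, objective 8.
(a,b)=(1,0): 4·1+3·0=4≤7, 4·1+1·0=4≤13, objective 8.
(a,b)=(0,1): 4·0+3·1=3≤7, 4·0+1·1=1≤13, objective 4.
No feasible integer point exceeds 12.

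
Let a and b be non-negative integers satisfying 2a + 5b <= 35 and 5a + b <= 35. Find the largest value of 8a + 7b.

Relaxing integrality, the LP optimum is 80.65 at (a,b) = (6.09, 4.57), which is not an integer point.
(a,b)=(6,4): 2·6+5·4=32≤35, 5·6+1·4=34≤35, objective 76.
(a,b)=(5,5): 2·5+5·5=35≤35, 5·5+1·5=30≤35, objective 75.
(a,b)=(6,3): 2·6+5·3=27≤35, 5·6+1·3=33≤35, objective 69.
(a,b)=(5,4): 2·5+5·4=30≤35, 5·5+1·4=29≤35, objective 68.
Maximum is 76 at (a,b)=(6,4).

76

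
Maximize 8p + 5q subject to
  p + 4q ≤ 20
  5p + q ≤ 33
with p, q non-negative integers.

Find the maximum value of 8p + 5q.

The continuous relaxation peaks at (5.89, 3.53) with value 64.79; rounding to a feasible lattice point costs some objective.
(p,q)=(6,3): 1·6+4·3=18≤20, 5·6+1·3=33≤33, objective 63.
(p,q)=(6,2): 1·6+4·2=14≤20, 5·6+1·2=32≤33, objective 58.
(p,q)=(5,3): 1·5+4·3=17≤20, 5·5+1·3=28≤33, objective 55.
The best lattice point is (6,3), giving 63.

63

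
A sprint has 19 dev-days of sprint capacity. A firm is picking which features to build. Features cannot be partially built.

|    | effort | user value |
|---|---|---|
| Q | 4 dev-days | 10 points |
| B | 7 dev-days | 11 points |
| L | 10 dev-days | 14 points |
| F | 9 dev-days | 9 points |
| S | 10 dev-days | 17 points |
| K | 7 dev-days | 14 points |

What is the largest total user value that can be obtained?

35

Treat it as a binary knapsack problem.
Allowing fractional choices, the relaxed optimum would be about 37.6, but features are indivisible.
S + K: effort 10 + 7 = 17 ≤ 19, user value 17 + 14 = 31.
B + S: effort 7 + 10 = 17 ≤ 19, user value 11 + 17 = 28.
Q + B + K: effort 4 + 7 + 7 = 18 ≤ 19, user value 10 + 11 + 14 = 35.
Best is Q, B, and K with total user value 35.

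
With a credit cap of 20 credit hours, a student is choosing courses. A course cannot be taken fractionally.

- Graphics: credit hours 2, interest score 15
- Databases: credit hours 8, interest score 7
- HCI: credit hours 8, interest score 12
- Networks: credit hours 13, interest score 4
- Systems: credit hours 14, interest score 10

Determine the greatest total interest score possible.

34

Graphics + Systems: credit hours 2 + 14 = 16 ≤ 20, interest score 15 + 10 = 25.
Graphics + Databases + HCI: credit hours 2 + 8 + 8 = 18 ≤ 20, interest score 15 + 7 + 12 = 34.
Graphics + HCI: credit hours 2 + 8 = 10 ≤ 20, interest score 15 + 12 = 27.
Best is Graphics, Databases, and HCI with total interest score 34.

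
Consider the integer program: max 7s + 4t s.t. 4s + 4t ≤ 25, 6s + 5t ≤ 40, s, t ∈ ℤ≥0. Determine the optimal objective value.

42

Relaxing integrality, the LP optimum is 43.75 at (s,t) = (6.25, 0), which is not an integer point.
(s,t)=(6,0): 4·6+4·0=24≤25, 6·6+5·0=36≤40, objective 42.
(s,t)=(5,1): 4·5+4·1=24≤25, 6·5+5·1=35≤40, objective 39.
The best lattice point is (6,0), giving 42.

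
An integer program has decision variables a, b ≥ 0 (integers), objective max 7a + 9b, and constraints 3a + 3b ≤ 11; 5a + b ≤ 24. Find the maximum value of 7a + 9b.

Relaxing integrality, the LP optimum is 33.00 at (a,b) = (0, 3.67), which is not an integer point.
(a,b)=(0,3): 3·0+3·3=9≤11, 5·0+1·3=3≤24, objective 27.
(a,b)=(1,2): 3·1+3·2=9≤11, 5·1+1·2=7≤24, objective 25.
(a,b)=(0,2): 3·0+3·2=6≤11, 5·0+1·2=2≤24, objective 18.
No feasible integer point exceeds 27.

27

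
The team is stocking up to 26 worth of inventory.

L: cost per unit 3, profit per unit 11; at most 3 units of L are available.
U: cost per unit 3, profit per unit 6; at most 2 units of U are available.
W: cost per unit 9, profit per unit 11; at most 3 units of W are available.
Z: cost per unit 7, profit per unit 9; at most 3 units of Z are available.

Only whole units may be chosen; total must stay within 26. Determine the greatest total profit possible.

57

3×L, 1×U, and 2×Z: cost 26 ≤ 26, profit 3·11 + 1·6 + 2·9 = 57.
3×L, 2×U, and 1×W: cost 24 ≤ 26, profit 3·11 + 2·6 + 1·11 = 56.
Best is 57.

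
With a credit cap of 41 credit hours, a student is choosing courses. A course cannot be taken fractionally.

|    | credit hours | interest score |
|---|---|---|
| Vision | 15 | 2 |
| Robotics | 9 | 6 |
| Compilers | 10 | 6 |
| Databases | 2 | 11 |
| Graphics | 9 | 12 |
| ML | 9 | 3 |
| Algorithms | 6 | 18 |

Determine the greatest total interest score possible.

Robotics + Compilers + Databases + Graphics + Algorithms: credit hours 9 + 10 + 2 + 9 + 6 = 36 ≤ 41, interest score 6 + 6 + 11 + 12 + 18 = 53.
Robotics + Databases + Graphics + ML + Algorithms: credit hours 9 + 2 + 9 + 9 + 6 = 35 ≤ 41, interest score 6 + 11 + 12 + 3 + 18 = 50.
Best is Robotics, Compilers, Databases, Graphics, and Algorithms with total interest score 53.

53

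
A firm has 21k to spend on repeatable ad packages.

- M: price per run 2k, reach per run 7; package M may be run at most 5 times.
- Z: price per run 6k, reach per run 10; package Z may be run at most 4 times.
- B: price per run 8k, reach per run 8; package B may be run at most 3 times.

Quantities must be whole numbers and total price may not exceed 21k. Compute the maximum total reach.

Take 4×M and 2×Z: price 20 ≤ 21, reach 4·7 + 2·10 = 48.
No other integer combination yields more.

48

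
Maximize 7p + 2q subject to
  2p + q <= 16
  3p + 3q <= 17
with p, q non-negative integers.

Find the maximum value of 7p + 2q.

35

(p,q)=(5,0) is feasible, giving 35.
(p,q)=(4,1) is feasible, giving 30.
(p,q)=(4,0) is feasible, giving 28.
No feasible integer point exceeds 35.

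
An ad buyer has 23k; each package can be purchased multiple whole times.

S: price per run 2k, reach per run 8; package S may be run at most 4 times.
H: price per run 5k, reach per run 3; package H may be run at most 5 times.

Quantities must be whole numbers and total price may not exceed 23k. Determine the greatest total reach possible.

This is a bounded integer knapsack.
Take 4×S and 3×H: price 23 ≤ 23, reach 4·8 + 3·3 = 41.
S has the best ratio (8/2) and is taken to its limit of 4; remaining capacity is filled optimally with the others.

41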